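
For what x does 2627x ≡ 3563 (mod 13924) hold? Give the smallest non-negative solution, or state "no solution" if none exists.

First find gcd(2627, 13924):
13924 = 5*2627 + 789
2627 = 3*789 + 260
789 = 3*260 + 9
260 = 28*9 + 8
9 = 1*8 + 1
8 = 8*1 + 0
gcd = 1, so a unique solution mod 13924 exists.
Back-substitute for the Bézout coefficients:
1 = 9 − 8
1 = −260 + 29·9
1 = 29·789 − 88·260
1 = −88·2627 + 293·789
1 = 293·13924 − 1553·2627
So 2627·(-1553) ≡ 1 (mod 13924), giving 2627⁻¹ ≡ 12371.
x ≡ 2627⁻¹·3563 ≡ 12371·3563 ≡ 8413 (mod 13924).

8413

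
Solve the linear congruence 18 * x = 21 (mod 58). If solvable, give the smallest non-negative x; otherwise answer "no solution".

gcd(18, 58):
58 = 3*18 + 4
18 = 4*4 + 2
4 = 2*2 + 0
gcd = 2, but 2 ∤ 21, so the congruence has no solution.

no solution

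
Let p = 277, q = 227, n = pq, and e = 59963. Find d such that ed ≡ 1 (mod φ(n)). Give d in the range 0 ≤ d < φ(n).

61859

φ(n) = (p−1)(q−1) = 276·226 = 62376.
Need d with 59963·d ≡ 1 (mod 62376). Apply the extended Euclidean algorithm:
62376 = 1·59963 + 2413
59963 = 24·2413 + 2051
2413 = 1·2051 + 362
2051 = 5·362 + 241
362 = 1·241 + 121
241 = 1·121 + 120
121 = 1·120 + 1
120 = 120·1 + 0
Back-substitute:
1 = 121 − 120
1 = −241 + 2·121
1 = 2·362 − 3·241
1 = −3·2051 + 17·362
1 = 17·2413 − 20·2051
1 = −20·59963 + 497·2413
1 = 497·62376 − 517·59963
So 59963·(-517) ≡ 1 (mod 62376), hence d ≡ -517 ≡ 61859 (mod 62376).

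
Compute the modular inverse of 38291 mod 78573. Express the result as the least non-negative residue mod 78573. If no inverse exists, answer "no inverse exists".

Compute gcd(38291, 78573):
78573 = 2·38291 + 1991
38291 = 19·1991 + 462
1991 = 4·462 + 143
462 = 3·143 + 33
143 = 4·33 + 11
33 = 3·11 + 0
gcd(38291, 78573) = 11 ≠ 1, so 38291 has no multiplicative inverse modulo 78573.

no inverse exists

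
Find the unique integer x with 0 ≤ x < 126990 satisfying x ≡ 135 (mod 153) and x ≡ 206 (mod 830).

71586

Write x = 135 + 153·k. Then 153·k ≡ 206 − 135 ≡ 71 (mod 830).
Need 153⁻¹ mod 830. Extended Euclid on (830, 153):
830 = 5·153 + 65
153 = 2·65 + 23
65 = 2·23 + 19
23 = 1·19 + 4
19 = 4·4 + 3
4 = 1·3 + 1
3 = 3·1 + 0
Back-substitute:
1 = 4 − 3
1 = −19 + 5·4
1 = 5·23 − 6·19
1 = −6·65 + 17·23
1 = 17·153 − 40·65
1 = −40·830 + 217·153
153⁻¹ ≡ 217 (mod 830), so k ≡ 217·71 ≡ 467 (mod 830).
x = 135 + 153·467 = 71586.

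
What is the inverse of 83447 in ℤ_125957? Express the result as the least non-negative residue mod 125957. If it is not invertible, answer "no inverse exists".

Euclidean algorithm on 125957, 83447:
125957 = 1×83447 + 42510
83447 = 1×42510 + 40937
42510 = 1×40937 + 1573
40937 = 26×1573 + 39
1573 = 40×39 + 13
39 = 3×13 + 0
Since gcd = 13 > 1, 83447 is not a unit mod 125957.

no inverse exists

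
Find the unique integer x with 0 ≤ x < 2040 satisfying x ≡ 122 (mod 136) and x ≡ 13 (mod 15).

1618

Write x = 122 + 136·k. Then 136·k ≡ 13 − 122 ≡ 11 (mod 15).
Need 136⁻¹ mod 15. Extended Euclid on (15, 1):
15 = 15·1 + 0
136⁻¹ ≡ 1 (mod 15), so k ≡ 1·11 ≡ 11 (mod 15).
x = 122 + 136·11 = 1618.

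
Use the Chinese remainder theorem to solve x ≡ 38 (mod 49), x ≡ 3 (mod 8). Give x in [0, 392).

283

Write x = 38 + 49·k. Then 49·k ≡ 3 − 38 ≡ 5 (mod 8).
Need 49⁻¹ mod 8. Extended Euclid on (8, 1):
8 = 8×1 + 0
49⁻¹ ≡ 1 (mod 8), so k ≡ 1·5 ≡ 5 (mod 8).
x = 38 + 49·5 = 283.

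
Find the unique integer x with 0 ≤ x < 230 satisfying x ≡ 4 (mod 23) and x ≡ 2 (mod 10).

Write x = 4 + 23·k. Then 23·k ≡ 2 − 4 ≡ 8 (mod 10).
Need 23⁻¹ mod 10. Extended Euclid on (10, 3):
10 = 3*3 + 1
3 = 3*1 + 0
Back-substitute:
1 = 10 − 3·3
23⁻¹ ≡ 7 (mod 10), so k ≡ 7·8 ≡ 6 (mod 10).
x = 4 + 23·6 = 142.

142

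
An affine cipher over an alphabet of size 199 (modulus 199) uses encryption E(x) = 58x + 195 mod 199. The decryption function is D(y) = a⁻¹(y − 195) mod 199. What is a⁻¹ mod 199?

gcd(199, 58) by repeated division:
199 = 3×58 + 25
58 = 2×25 + 8
25 = 3×8 + 1
8 = 8×1 + 0
gcd = 1, so the inverse exists. Back-substitute:
1 = 25 − 3·8
1 = −3·58 + 7·25
1 = 7·199 − 24·58
So 58·(-24) ≡ 1 (mod 199), and -24 ≡ 175 (mod 199).

175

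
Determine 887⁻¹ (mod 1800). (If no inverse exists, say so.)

623

Run Euclid on (1800, 887):
1800 = 2·887 + 26
887 = 34·26 + 3
26 = 8·3 + 2
3 = 1·2 + 1
2 = 2·1 + 0
The gcd is 1. Working backward:
1 = 3 − 2
1 = −26 + 9·3
1 = 9·887 − 307·26
1 = −307·1800 + 623·887
So 887·623 ≡ 1 (mod 1800).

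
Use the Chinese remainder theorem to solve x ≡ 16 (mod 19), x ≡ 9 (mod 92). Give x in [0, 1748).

377

Write x = 16 + 19·k. Then 19·k ≡ 9 − 16 ≡ 85 (mod 92).
Need 19⁻¹ mod 92. Extended Euclid on (92, 19):
92 = 4·19 + 16
19 = 1·16 + 3
16 = 5·3 + 1
3 = 3·1 + 0
Back-substitute:
1 = 16 − 5·3
1 = −5·19 + 6·16
1 = 6·92 − 29·19
19⁻¹ ≡ 63 (mod 92), so k ≡ 63·85 ≡ 19 (mod 92).
x = 16 + 19·19 = 377.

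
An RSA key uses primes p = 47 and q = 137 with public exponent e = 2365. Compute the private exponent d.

1029

φ(n) = (p−1)(q−1) = 46·136 = 6256.
Need d with 2365·d ≡ 1 (mod 6256). Apply the extended Euclidean algorithm:
6256 = 2×2365 + 1526
2365 = 1×1526 + 839
1526 = 1×839 + 687
839 = 1×687 + 152
687 = 4×152 + 79
152 = 1×79 + 73
79 = 1×73 + 6
73 = 12×6 + 1
6 = 6×1 + 0
Back-substitute:
1 = 73 − 12·6
1 = −12·79 + 13·73
1 = 13·152 − 25·79
1 = −25·687 + 113·152
1 = 113·839 − 138·687
1 = −138·1526 + 251·839
1 = 251·2365 − 389·1526
1 = −389·6256 + 1029·2365
So 2365·1029 ≡ 1 (mod 6256), hence d = 1029.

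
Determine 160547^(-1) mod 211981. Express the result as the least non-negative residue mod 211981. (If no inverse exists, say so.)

51629

Apply the Euclidean algorithm to 211981 and 160547:
211981 = 1·160547 + 51434
160547 = 3·51434 + 6245
51434 = 8·6245 + 1474
6245 = 4·1474 + 349
1474 = 4·349 + 78
349 = 4·78 + 37
78 = 2·37 + 4
37 = 9·4 + 1
4 = 4·1 + 0
gcd = 1, so the inverse exists. Back-substitute:
1 = 37 − 9·4
1 = −9·78 + 19·37
1 = 19·349 − 85·78
1 = −85·1474 + 359·349
1 = 359·6245 − 1521·1474
1 = −1521·51434 + 12527·6245
1 = 12527·160547 − 39102·51434
1 = −39102·211981 + 51629·160547
So 160547·51629 ≡ 1 (mod 211981).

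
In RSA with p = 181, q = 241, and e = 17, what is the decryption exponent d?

27953

φ(n) = (p−1)(q−1) = 180·240 = 43200.
Need d with 17·d ≡ 1 (mod 43200). Apply the extended Euclidean algorithm:
43200 = 2541*17 + 3
17 = 5*3 + 2
3 = 1*2 + 1
2 = 2*1 + 0
Back-substitute:
1 = 3 − 2
1 = −17 + 6·3
1 = 6·43200 − 15247·17
So 17·(-15247) ≡ 1 (mod 43200), hence d ≡ -15247 ≡ 27953 (mod 43200).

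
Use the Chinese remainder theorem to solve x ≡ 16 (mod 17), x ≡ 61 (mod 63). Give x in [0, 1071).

Write x = 16 + 17·k. Then 17·k ≡ 61 − 16 ≡ 45 (mod 63).
Need 17⁻¹ mod 63. Extended Euclid on (63, 17):
63 = 3*17 + 12
17 = 1*12 + 5
12 = 2*5 + 2
5 = 2*2 + 1
2 = 2*1 + 0
Back-substitute:
1 = 5 − 2·2
1 = −2·12 + 5·5
1 = 5·17 − 7·12
1 = −7·63 + 26·17
17⁻¹ ≡ 26 (mod 63), so k ≡ 26·45 ≡ 36 (mod 63).
x = 16 + 17·36 = 628.

628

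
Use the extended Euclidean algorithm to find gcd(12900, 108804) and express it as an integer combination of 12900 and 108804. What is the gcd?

Apply Euclid's algorithm to 108804 and 12900:
108804 = 8*12900 + 5604
12900 = 2*5604 + 1692
5604 = 3*1692 + 528
1692 = 3*528 + 108
528 = 4*108 + 96
108 = 1*96 + 12
96 = 8*12 + 0
gcd(12900, 108804) = 12.
Express as a combination:
12 = 108 − 96
12 = −528 + 5·108
12 = 5·1692 − 16·528
12 = −16·5604 + 53·1692
12 = 53·12900 − 122·5604
12 = −122·108804 + 1029·12900
So 12 = (-122)·108804 + (1029)·12900.

12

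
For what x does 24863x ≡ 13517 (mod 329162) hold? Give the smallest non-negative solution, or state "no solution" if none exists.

First find gcd(24863, 329162):
329162 = 13×24863 + 5943
24863 = 4×5943 + 1091
5943 = 5×1091 + 488
1091 = 2×488 + 115
488 = 4×115 + 28
115 = 4×28 + 3
28 = 9×3 + 1
3 = 3×1 + 0
gcd = 1, so a unique solution mod 329162 exists.
Back-substitute for the Bézout coefficients:
1 = 28 − 9·3
1 = −9·115 + 37·28
1 = 37·488 − 157·115
1 = −157·1091 + 351·488
1 = 351·5943 − 1912·1091
1 = −1912·24863 + 7999·5943
1 = 7999·329162 − 105899·24863
So 24863·(-105899) ≡ 1 (mod 329162), giving 24863⁻¹ ≡ 223263.
x ≡ 24863⁻¹·13517 ≡ 223263·13517 ≡ 88755 (mod 329162).

88755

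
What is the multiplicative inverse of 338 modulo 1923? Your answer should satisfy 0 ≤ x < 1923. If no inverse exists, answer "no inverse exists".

1337

gcd(1923, 338) by repeated division:
1923 = 5×338 + 233
338 = 1×233 + 105
233 = 2×105 + 23
105 = 4×23 + 13
23 = 1×13 + 10
13 = 1×10 + 3
10 = 3×3 + 1
3 = 3×1 + 0
Since gcd(338, 1923) = 1, back-substitute to write 1 as a combination:
1 = 10 − 3·3
1 = −3·13 + 4·10
1 = 4·23 − 7·13
1 = −7·105 + 32·23
1 = 32·233 − 71·105
1 = −71·338 + 103·233
1 = 103·1923 − 586·338
Hence 338⁻¹ ≡ -586 ≡ 1337 (mod 1923).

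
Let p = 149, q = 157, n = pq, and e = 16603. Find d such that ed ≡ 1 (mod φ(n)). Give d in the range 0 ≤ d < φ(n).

14515

φ(n) = (p−1)(q−1) = 148·156 = 23088.
Need d with 16603·d ≡ 1 (mod 23088). Apply the extended Euclidean algorithm:
23088 = 1×16603 + 6485
16603 = 2×6485 + 3633
6485 = 1×3633 + 2852
3633 = 1×2852 + 781
2852 = 3×781 + 509
781 = 1×509 + 272
509 = 1×272 + 237
272 = 1×237 + 35
237 = 6×35 + 27
35 = 1×27 + 8
27 = 3×8 + 3
8 = 2×3 + 2
3 = 1×2 + 1
2 = 2×1 + 0
Back-substitute:
1 = 3 − 2
1 = −8 + 3·3
1 = 3·27 − 10·8
1 = −10·35 + 13·27
1 = 13·237 − 88·35
1 = −88·272 + 101·237
1 = 101·509 − 189·272
1 = −189·781 + 290·509
1 = 290·2852 − 1059·781
1 = −1059·3633 + 1349·2852
1 = 1349·6485 − 2408·3633
1 = −2408·16603 + 6165·6485
1 = 6165·23088 − 8573·16603
So 16603·(-8573) ≡ 1 (mod 23088), hence d ≡ -8573 ≡ 14515 (mod 23088).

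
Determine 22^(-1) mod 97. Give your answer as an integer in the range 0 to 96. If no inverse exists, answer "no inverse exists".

75

Apply the Euclidean algorithm to 97 and 22:
97 = 4×22 + 9
22 = 2×9 + 4
9 = 2×4 + 1
4 = 4×1 + 0
Since gcd(22, 97) = 1, back-substitute to write 1 as a combination:
1 = 9 − 2·4
1 = −2·22 + 5·9
1 = 5·97 − 22·22
So 22·(-22) ≡ 1 (mod 97), and -22 ≡ 75 (mod 97).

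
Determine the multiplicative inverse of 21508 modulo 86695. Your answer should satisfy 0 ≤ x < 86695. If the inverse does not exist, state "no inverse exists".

25237

gcd(86695, 21508) by repeated division:
86695 = 4·21508 + 663
21508 = 32·663 + 292
663 = 2·292 + 79
292 = 3·79 + 55
79 = 1·55 + 24
55 = 2·24 + 7
24 = 3·7 + 3
7 = 2·3 + 1
3 = 3·1 + 0
Since gcd(21508, 86695) = 1, back-substitute to write 1 as a combination:
1 = 7 − 2·3
1 = −2·24 + 7·7
1 = 7·55 − 16·24
1 = −16·79 + 23·55
1 = 23·292 − 85·79
1 = −85·663 + 193·292
1 = 193·21508 − 6261·663
1 = −6261·86695 + 25237·21508
So 21508·25237 ≡ 1 (mod 86695).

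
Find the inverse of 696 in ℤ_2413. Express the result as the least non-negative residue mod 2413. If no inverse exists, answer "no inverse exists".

Extended Euclidean algorithm:
2413 = 3·696 + 325
696 = 2·325 + 46
325 = 7·46 + 3
46 = 15·3 + 1
3 = 3·1 + 0
The gcd is 1. Working backward:
1 = 46 − 15·3
1 = −15·325 + 106·46
1 = 106·696 − 227·325
1 = −227·2413 + 787·696
So 696·787 ≡ 1 (mod 2413).

787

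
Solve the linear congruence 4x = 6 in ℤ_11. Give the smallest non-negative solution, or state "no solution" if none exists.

7

First find gcd(4, 11):
11 = 2*4 + 3
4 = 1*3 + 1
3 = 3*1 + 0
gcd = 1, so a unique solution mod 11 exists.
Back-substitute for the Bézout coefficients:
1 = 4 − 3
1 = −11 + 3·4
So 4·(3) ≡ 1 (mod 11), giving 4⁻¹ ≡ 3.
x ≡ 4⁻¹·6 ≡ 3·6 ≡ 7 (mod 11).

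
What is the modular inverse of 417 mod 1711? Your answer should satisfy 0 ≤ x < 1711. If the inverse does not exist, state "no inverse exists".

1313

Apply the Euclidean algorithm to 1711 and 417:
1711 = 4×417 + 43
417 = 9×43 + 30
43 = 1×30 + 13
30 = 2×13 + 4
13 = 3×4 + 1
4 = 4×1 + 0
gcd = 1, so the inverse exists. Back-substitute:
1 = 13 − 3·4
1 = −3·30 + 7·13
1 = 7·43 − 10·30
1 = −10·417 + 97·43
1 = 97·1711 − 398·417
Hence 417⁻¹ ≡ -398 ≡ 1313 (mod 1711).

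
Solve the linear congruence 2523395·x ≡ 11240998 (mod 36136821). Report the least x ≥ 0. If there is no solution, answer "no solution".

no solution

gcd(2523395, 36136821):
36136821 = 14×2523395 + 809291
2523395 = 3×809291 + 95522
809291 = 8×95522 + 45115
95522 = 2×45115 + 5292
45115 = 8×5292 + 2779
5292 = 1×2779 + 2513
2779 = 1×2513 + 266
2513 = 9×266 + 119
266 = 2×119 + 28
119 = 4×28 + 7
28 = 4×7 + 0
gcd = 7, but 7 ∤ 11240998, so the congruence has no solution.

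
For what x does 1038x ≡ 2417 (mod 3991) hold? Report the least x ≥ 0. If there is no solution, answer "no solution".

1944

First find gcd(1038, 3991):
3991 = 3·1038 + 877
1038 = 1·877 + 161
877 = 5·161 + 72
161 = 2·72 + 17
72 = 4·17 + 4
17 = 4·4 + 1
4 = 4·1 + 0
gcd = 1, so a unique solution mod 3991 exists.
Back-substitute for the Bézout coefficients:
1 = 17 − 4·4
1 = −4·72 + 17·17
1 = 17·161 − 38·72
1 = −38·877 + 207·161
1 = 207·1038 − 245·877
1 = −245·3991 + 942·1038
So 1038·(942) ≡ 1 (mod 3991), giving 1038⁻¹ ≡ 942.
x ≡ 1038⁻¹·2417 ≡ 942·2417 ≡ 1944 (mod 3991).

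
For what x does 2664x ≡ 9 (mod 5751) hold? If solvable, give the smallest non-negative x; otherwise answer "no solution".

503

First find gcd(2664, 5751):
5751 = 2×2664 + 423
2664 = 6×423 + 126
423 = 3×126 + 45
126 = 2×45 + 36
45 = 1×36 + 9
36 = 4×9 + 0
gcd = 9 and 9 | 9, so solutions exist. Divide through by 9: 296x ≡ 1 (mod 639).
Now find 296⁻¹ mod 639:
639 = 2·296 + 47
296 = 6·47 + 14
47 = 3·14 + 5
14 = 2·5 + 4
5 = 1·4 + 1
4 = 4·1 + 0
Back-substitute:
1 = 5 − 4
1 = −14 + 3·5
1 = 3·47 − 10·14
1 = −10·296 + 63·47
1 = 63·639 − 136·296
So 296·(-136) ≡ 1 (mod 639), i.e. 296⁻¹ ≡ 503.
Then x ≡ 503·1 ≡ 503 (mod 639); the smallest non-negative solution is x = 503.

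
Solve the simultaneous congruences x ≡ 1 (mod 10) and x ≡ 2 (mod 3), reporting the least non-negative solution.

11

Write x = 1 + 10·k. Then 10·k ≡ 2 − 1 ≡ 1 (mod 3).
Need 10⁻¹ mod 3. Extended Euclid on (3, 1):
3 = 3*1 + 0
10⁻¹ ≡ 1 (mod 3), so k ≡ 1·1 ≡ 1 (mod 3).
x = 1 + 10·1 = 11.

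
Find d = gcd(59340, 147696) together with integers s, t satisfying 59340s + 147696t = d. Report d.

12

Apply Euclid's algorithm to 147696 and 59340:
147696 = 2×59340 + 29016
59340 = 2×29016 + 1308
29016 = 22×1308 + 240
1308 = 5×240 + 108
240 = 2×108 + 24
108 = 4×24 + 12
24 = 2×12 + 0
gcd(59340, 147696) = 12.
Working backward:
12 = 108 − 4·24
12 = −4·240 + 9·108
12 = 9·1308 − 49·240
12 = −49·29016 + 1087·1308
12 = 1087·59340 − 2223·29016
12 = −2223·147696 + 5533·59340
So 12 = (-2223)·147696 + (5533)·59340.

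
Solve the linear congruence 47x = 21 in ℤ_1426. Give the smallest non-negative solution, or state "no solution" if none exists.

First find gcd(47, 1426):
1426 = 30×47 + 16
47 = 2×16 + 15
16 = 1×15 + 1
15 = 15×1 + 0
gcd = 1, so a unique solution mod 1426 exists.
Back-substitute for the Bézout coefficients:
1 = 16 − 15
1 = −47 + 3·16
1 = 3·1426 − 91·47
So 47·(-91) ≡ 1 (mod 1426), giving 47⁻¹ ≡ 1335.
x ≡ 47⁻¹·21 ≡ 1335·21 ≡ 941 (mod 1426).

941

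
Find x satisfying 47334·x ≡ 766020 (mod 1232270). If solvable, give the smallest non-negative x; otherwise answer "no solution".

468385

First find gcd(47334, 1232270):
1232270 = 26×47334 + 1586
47334 = 29×1586 + 1340
1586 = 1×1340 + 246
1340 = 5×246 + 110
246 = 2×110 + 26
110 = 4×26 + 6
26 = 4×6 + 2
6 = 3×2 + 0
gcd = 2 and 2 | 766020, so solutions exist. Divide through by 2: 23667x ≡ 383010 (mod 616135).
Now find 23667⁻¹ mod 616135:
616135 = 26×23667 + 793
23667 = 29×793 + 670
793 = 1×670 + 123
670 = 5×123 + 55
123 = 2×55 + 13
55 = 4×13 + 3
13 = 4×3 + 1
3 = 3×1 + 0
Back-substitute:
1 = 13 − 4·3
1 = −4·55 + 17·13
1 = 17·123 − 38·55
1 = −38·670 + 207·123
1 = 207·793 − 245·670
1 = −245·23667 + 7312·793
1 = 7312·616135 − 190357·23667
So 23667·(-190357) ≡ 1 (mod 616135), i.e. 23667⁻¹ ≡ 425778.
Then x ≡ 425778·383010 ≡ 468385 (mod 616135); the smallest non-negative solution is x = 468385.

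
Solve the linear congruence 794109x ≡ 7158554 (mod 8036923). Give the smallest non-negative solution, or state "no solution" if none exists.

First find gcd(794109, 8036923):
8036923 = 10×794109 + 95833
794109 = 8×95833 + 27445
95833 = 3×27445 + 13498
27445 = 2×13498 + 449
13498 = 30×449 + 28
449 = 16×28 + 1
28 = 28×1 + 0
gcd = 1, so a unique solution mod 8036923 exists.
Back-substitute for the Bézout coefficients:
1 = 449 − 16·28
1 = −16·13498 + 481·449
1 = 481·27445 − 978·13498
1 = −978·95833 + 3415·27445
1 = 3415·794109 − 28298·95833
1 = −28298·8036923 + 286395·794109
So 794109·(286395) ≡ 1 (mod 8036923), giving 794109⁻¹ ≡ 286395.
x ≡ 794109⁻¹·7158554 ≡ 286395·7158554 ≡ 3237068 (mod 8036923).

3237068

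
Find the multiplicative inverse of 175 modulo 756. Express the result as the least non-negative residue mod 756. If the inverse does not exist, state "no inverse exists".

no inverse exists

Compute gcd(175, 756):
756 = 4×175 + 56
175 = 3×56 + 7
56 = 8×7 + 0
The gcd is 7, not 1, hence no inverse exists.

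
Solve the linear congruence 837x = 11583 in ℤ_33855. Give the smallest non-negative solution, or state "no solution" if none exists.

First find gcd(837, 33855):
33855 = 40·837 + 375
837 = 2·375 + 87
375 = 4·87 + 27
87 = 3·27 + 6
27 = 4·6 + 3
6 = 2·3 + 0
gcd = 3 and 3 | 11583, so solutions exist. Divide through by 3: 279x ≡ 3861 (mod 11285).
Now find 279⁻¹ mod 11285:
11285 = 40*279 + 125
279 = 2*125 + 29
125 = 4*29 + 9
29 = 3*9 + 2
9 = 4*2 + 1
2 = 2*1 + 0
Back-substitute:
1 = 9 − 4·2
1 = −4·29 + 13·9
1 = 13·125 − 56·29
1 = −56·279 + 125·125
1 = 125·11285 − 5056·279
So 279·(-5056) ≡ 1 (mod 11285), i.e. 279⁻¹ ≡ 6229.
Then x ≡ 6229·3861 ≡ 1834 (mod 11285); the smallest non-negative solution is x = 1834.

1834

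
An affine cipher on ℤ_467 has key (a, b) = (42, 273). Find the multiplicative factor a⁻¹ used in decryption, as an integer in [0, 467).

278

Run Euclid on (467, 42):
467 = 11·42 + 5
42 = 8·5 + 2
5 = 2·2 + 1
2 = 2·1 + 0
Since gcd(42, 467) = 1, back-substitute to write 1 as a combination:
1 = 5 − 2·2
1 = −2·42 + 17·5
1 = 17·467 − 189·42
So 42·(-189) ≡ 1 (mod 467), and -189 ≡ 278 (mod 467).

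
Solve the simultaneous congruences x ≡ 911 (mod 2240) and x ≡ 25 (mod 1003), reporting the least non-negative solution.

1125391

Write x = 911 + 2240·k. Then 2240·k ≡ 25 − 911 ≡ 117 (mod 1003).
Need 2240⁻¹ mod 1003. Extended Euclid on (1003, 234):
1003 = 4×234 + 67
234 = 3×67 + 33
67 = 2×33 + 1
33 = 33×1 + 0
Back-substitute:
1 = 67 − 2·33
1 = −2·234 + 7·67
1 = 7·1003 − 30·234
2240⁻¹ ≡ 973 (mod 1003), so k ≡ 973·117 ≡ 502 (mod 1003).
x = 911 + 2240·502 = 1125391.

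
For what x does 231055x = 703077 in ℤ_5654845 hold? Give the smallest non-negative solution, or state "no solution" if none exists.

gcd(231055, 5654845):
5654845 = 24·231055 + 109525
231055 = 2·109525 + 12005
109525 = 9·12005 + 1480
12005 = 8·1480 + 165
1480 = 8·165 + 160
165 = 1·160 + 5
160 = 32·5 + 0
gcd = 5, but 5 ∤ 703077, so the congruence has no solution.

no solution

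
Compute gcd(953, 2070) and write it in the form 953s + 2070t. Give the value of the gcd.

1

Euclidean algorithm:
2070 = 2·953 + 164
953 = 5·164 + 133
164 = 1·133 + 31
133 = 4·31 + 9
31 = 3·9 + 4
9 = 2·4 + 1
4 = 4·1 + 0
gcd(953, 2070) = 1.
Working backward:
1 = 9 − 2·4
1 = −2·31 + 7·9
1 = 7·133 − 30·31
1 = −30·164 + 37·133
1 = 37·953 − 215·164
1 = −215·2070 + 467·953
So 1 = (-215)·2070 + (467)·953.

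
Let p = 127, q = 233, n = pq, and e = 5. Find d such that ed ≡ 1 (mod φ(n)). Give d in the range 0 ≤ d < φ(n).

φ(n) = (p−1)(q−1) = 126·232 = 29232.
Need d with 5·d ≡ 1 (mod 29232). Apply the extended Euclidean algorithm:
29232 = 5846×5 + 2
5 = 2×2 + 1
2 = 2×1 + 0
Back-substitute:
1 = 5 − 2·2
1 = −2·29232 + 11693·5
So 5·11693 ≡ 1 (mod 29232), hence d = 11693.

11693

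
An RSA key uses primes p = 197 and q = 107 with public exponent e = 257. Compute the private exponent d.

φ(n) = (p−1)(q−1) = 196·106 = 20776.
Need d with 257·d ≡ 1 (mod 20776). Apply the extended Euclidean algorithm:
20776 = 80·257 + 216
257 = 1·216 + 41
216 = 5·41 + 11
41 = 3·11 + 8
11 = 1·8 + 3
8 = 2·3 + 2
3 = 1·2 + 1
2 = 2·1 + 0
Back-substitute:
1 = 3 − 2
1 = −8 + 3·3
1 = 3·11 − 4·8
1 = −4·41 + 15·11
1 = 15·216 − 79·41
1 = −79·257 + 94·216
1 = 94·20776 − 7599·257
So 257·(-7599) ≡ 1 (mod 20776), hence d ≡ -7599 ≡ 13177 (mod 20776).

13177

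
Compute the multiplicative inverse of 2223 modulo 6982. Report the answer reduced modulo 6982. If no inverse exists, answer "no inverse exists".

Run Euclid on (6982, 2223):
6982 = 3×2223 + 313
2223 = 7×313 + 32
313 = 9×32 + 25
32 = 1×25 + 7
25 = 3×7 + 4
7 = 1×4 + 3
4 = 1×3 + 1
3 = 3×1 + 0
Since gcd(2223, 6982) = 1, back-substitute to write 1 as a combination:
1 = 4 − 3
1 = −7 + 2·4
1 = 2·25 − 7·7
1 = −7·32 + 9·25
1 = 9·313 − 88·32
1 = −88·2223 + 625·313
1 = 625·6982 − 1963·2223
Thus 2223·(-1963) ≡ 1 (mod 6982); reducing, -1963 mod 6982 = 5019.

5019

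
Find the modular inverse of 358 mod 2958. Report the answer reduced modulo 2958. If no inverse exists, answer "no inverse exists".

Compute gcd(358, 2958):
2958 = 8×358 + 94
358 = 3×94 + 76
94 = 1×76 + 18
76 = 4×18 + 4
18 = 4×4 + 2
4 = 2×2 + 0
Since gcd = 2 > 1, 358 is not a unit mod 2958.

no inverse exists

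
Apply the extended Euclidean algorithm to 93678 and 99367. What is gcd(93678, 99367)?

Euclidean algorithm:
99367 = 1×93678 + 5689
93678 = 16×5689 + 2654
5689 = 2×2654 + 381
2654 = 6×381 + 368
381 = 1×368 + 13
368 = 28×13 + 4
13 = 3×4 + 1
4 = 4×1 + 0
gcd(93678, 99367) = 1.
Working backward:
1 = 13 − 3·4
1 = −3·368 + 85·13
1 = 85·381 − 88·368
1 = −88·2654 + 613·381
1 = 613·5689 − 1314·2654
1 = −1314·93678 + 21637·5689
1 = 21637·99367 − 22951·93678
So 1 = (21637)·99367 + (-22951)·93678.

1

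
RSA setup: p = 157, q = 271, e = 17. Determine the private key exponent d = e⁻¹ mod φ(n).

φ(n) = (p−1)(q−1) = 156·270 = 42120.
Need d with 17·d ≡ 1 (mod 42120). Apply the extended Euclidean algorithm:
42120 = 2477·17 + 11
17 = 1·11 + 6
11 = 1·6 + 5
6 = 1·5 + 1
5 = 5·1 + 0
Back-substitute:
1 = 6 − 5
1 = −11 + 2·6
1 = 2·17 − 3·11
1 = −3·42120 + 7433·17
So 17·7433 ≡ 1 (mod 42120), hence d = 7433.

7433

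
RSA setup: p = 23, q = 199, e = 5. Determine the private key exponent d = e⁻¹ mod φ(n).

φ(n) = (p−1)(q−1) = 22·198 = 4356.
Need d with 5·d ≡ 1 (mod 4356). Apply the extended Euclidean algorithm:
4356 = 871·5 + 1
5 = 5·1 + 0
Back-substitute:
1 = 4356 − 871·5
So 5·(-871) ≡ 1 (mod 4356), hence d ≡ -871 ≡ 3485 (mod 4356).

3485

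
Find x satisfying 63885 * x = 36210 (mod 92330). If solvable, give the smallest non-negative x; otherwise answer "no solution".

16858

First find gcd(63885, 92330):
92330 = 1×63885 + 28445
63885 = 2×28445 + 6995
28445 = 4×6995 + 465
6995 = 15×465 + 20
465 = 23×20 + 5
20 = 4×5 + 0
gcd = 5 and 5 | 36210, so solutions exist. Divide through by 5: 12777x ≡ 7242 (mod 18466).
Now find 12777⁻¹ mod 18466:
18466 = 1*12777 + 5689
12777 = 2*5689 + 1399
5689 = 4*1399 + 93
1399 = 15*93 + 4
93 = 23*4 + 1
4 = 4*1 + 0
Back-substitute:
1 = 93 − 23·4
1 = −23·1399 + 346·93
1 = 346·5689 − 1407·1399
1 = −1407·12777 + 3160·5689
1 = 3160·18466 − 4567·12777
So 12777·(-4567) ≡ 1 (mod 18466), i.e. 12777⁻¹ ≡ 13899.
Then x ≡ 13899·7242 ≡ 16858 (mod 18466); the smallest non-negative solution is x = 16858.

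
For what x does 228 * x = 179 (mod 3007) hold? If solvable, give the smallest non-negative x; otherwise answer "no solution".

1834

First find gcd(228, 3007):
3007 = 13·228 + 43
228 = 5·43 + 13
43 = 3·13 + 4
13 = 3·4 + 1
4 = 4·1 + 0
gcd = 1, so a unique solution mod 3007 exists.
Back-substitute for the Bézout coefficients:
1 = 13 − 3·4
1 = −3·43 + 10·13
1 = 10·228 − 53·43
1 = −53·3007 + 699·228
So 228·(699) ≡ 1 (mod 3007), giving 228⁻¹ ≡ 699.
x ≡ 228⁻¹·179 ≡ 699·179 ≡ 1834 (mod 3007).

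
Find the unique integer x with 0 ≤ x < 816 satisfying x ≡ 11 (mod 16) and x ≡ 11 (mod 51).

11

Write x = 11 + 16·k. Then 16·k ≡ 11 − 11 ≡ 0 (mod 51).
Need 16⁻¹ mod 51. Extended Euclid on (51, 16):
51 = 3·16 + 3
16 = 5·3 + 1
3 = 3·1 + 0
Back-substitute:
1 = 16 − 5·3
1 = −5·51 + 16·16
16⁻¹ ≡ 16 (mod 51), so k ≡ 16·0 ≡ 0 (mod 51).
x = 11 + 16·0 = 11.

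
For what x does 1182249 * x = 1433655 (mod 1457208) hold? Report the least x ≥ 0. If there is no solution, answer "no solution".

64095

First find gcd(1182249, 1457208):
1457208 = 1*1182249 + 274959
1182249 = 4*274959 + 82413
274959 = 3*82413 + 27720
82413 = 2*27720 + 26973
27720 = 1*26973 + 747
26973 = 36*747 + 81
747 = 9*81 + 18
81 = 4*18 + 9
18 = 2*9 + 0
gcd = 9 and 9 | 1433655, so solutions exist. Divide through by 9: 131361x ≡ 159295 (mod 161912).
Now find 131361⁻¹ mod 161912:
161912 = 1×131361 + 30551
131361 = 4×30551 + 9157
30551 = 3×9157 + 3080
9157 = 2×3080 + 2997
3080 = 1×2997 + 83
2997 = 36×83 + 9
83 = 9×9 + 2
9 = 4×2 + 1
2 = 2×1 + 0
Back-substitute:
1 = 9 − 4·2
1 = −4·83 + 37·9
1 = 37·2997 − 1336·83
1 = −1336·3080 + 1373·2997
1 = 1373·9157 − 4082·3080
1 = −4082·30551 + 13619·9157
1 = 13619·131361 − 58558·30551
1 = −58558·161912 + 72177·131361
So 131361⁻¹ ≡ 72177 (mod 161912).
Then x ≡ 72177·159295 ≡ 64095 (mod 161912); the smallest non-negative solution is x = 64095.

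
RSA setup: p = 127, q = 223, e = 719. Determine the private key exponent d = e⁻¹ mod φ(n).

7703

φ(n) = (p−1)(q−1) = 126·222 = 27972.
Need d with 719·d ≡ 1 (mod 27972). Apply the extended Euclidean algorithm:
27972 = 38*719 + 650
719 = 1*650 + 69
650 = 9*69 + 29
69 = 2*29 + 11
29 = 2*11 + 7
11 = 1*7 + 4
7 = 1*4 + 3
4 = 1*3 + 1
3 = 3*1 + 0
Back-substitute:
1 = 4 − 3
1 = −7 + 2·4
1 = 2·11 − 3·7
1 = −3·29 + 8·11
1 = 8·69 − 19·29
1 = −19·650 + 179·69
1 = 179·719 − 198·650
1 = −198·27972 + 7703·719
So 719·7703 ≡ 1 (mod 27972), hence d = 7703.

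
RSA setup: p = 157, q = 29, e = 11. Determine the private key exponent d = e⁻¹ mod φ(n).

φ(n) = (p−1)(q−1) = 156·28 = 4368.
Need d with 11·d ≡ 1 (mod 4368). Apply the extended Euclidean algorithm:
4368 = 397×11 + 1
11 = 11×1 + 0
Back-substitute:
1 = 4368 − 397·11
So 11·(-397) ≡ 1 (mod 4368), hence d ≡ -397 ≡ 3971 (mod 4368).

3971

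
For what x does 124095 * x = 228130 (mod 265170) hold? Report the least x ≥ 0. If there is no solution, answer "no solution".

gcd(124095, 265170):
265170 = 2*124095 + 16980
124095 = 7*16980 + 5235
16980 = 3*5235 + 1275
5235 = 4*1275 + 135
1275 = 9*135 + 60
135 = 2*60 + 15
60 = 4*15 + 0
gcd = 15, but 15 ∤ 228130, so the congruence has no solution.

no solution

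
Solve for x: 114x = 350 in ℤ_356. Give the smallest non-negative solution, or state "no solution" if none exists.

103

First find gcd(114, 356):
356 = 3*114 + 14
114 = 8*14 + 2
14 = 7*2 + 0
gcd = 2 and 2 | 350, so solutions exist. Divide through by 2: 57x ≡ 175 (mod 178).
Now find 57⁻¹ mod 178:
178 = 3·57 + 7
57 = 8·7 + 1
7 = 7·1 + 0
Back-substitute:
1 = 57 − 8·7
1 = −8·178 + 25·57
So 57⁻¹ ≡ 25 (mod 178).
Then x ≡ 25·175 ≡ 103 (mod 178); the smallest non-negative solution is x = 103.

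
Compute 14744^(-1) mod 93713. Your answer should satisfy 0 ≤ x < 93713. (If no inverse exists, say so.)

90910

Extended Euclidean algorithm:
93713 = 6*14744 + 5249
14744 = 2*5249 + 4246
5249 = 1*4246 + 1003
4246 = 4*1003 + 234
1003 = 4*234 + 67
234 = 3*67 + 33
67 = 2*33 + 1
33 = 33*1 + 0
Since gcd(14744, 93713) = 1, back-substitute to write 1 as a combination:
1 = 67 − 2·33
1 = −2·234 + 7·67
1 = 7·1003 − 30·234
1 = −30·4246 + 127·1003
1 = 127·5249 − 157·4246
1 = −157·14744 + 441·5249
1 = 441·93713 − 2803·14744
Hence 14744⁻¹ ≡ -2803 ≡ 90910 (mod 93713).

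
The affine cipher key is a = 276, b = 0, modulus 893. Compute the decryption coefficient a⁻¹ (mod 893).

Apply the Euclidean algorithm to 893 and 276:
893 = 3*276 + 65
276 = 4*65 + 16
65 = 4*16 + 1
16 = 16*1 + 0
The gcd is 1. Working backward:
1 = 65 − 4·16
1 = −4·276 + 17·65
1 = 17·893 − 55·276
Thus 276·(-55) ≡ 1 (mod 893); reducing, -55 mod 893 = 838.

838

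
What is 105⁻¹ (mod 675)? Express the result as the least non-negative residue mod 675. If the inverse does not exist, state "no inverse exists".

Euclidean algorithm on 675, 105:
675 = 6*105 + 45
105 = 2*45 + 15
45 = 3*15 + 0
Since gcd = 15 > 1, 105 is not a unit mod 675.

no inverse exists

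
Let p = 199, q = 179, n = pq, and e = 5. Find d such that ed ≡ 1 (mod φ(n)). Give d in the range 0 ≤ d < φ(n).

7049

φ(n) = (p−1)(q−1) = 198·178 = 35244.
Need d with 5·d ≡ 1 (mod 35244). Apply the extended Euclidean algorithm:
35244 = 7048·5 + 4
5 = 1·4 + 1
4 = 4·1 + 0
Back-substitute:
1 = 5 − 4
1 = −35244 + 7049·5
So 5·7049 ≡ 1 (mod 35244), hence d = 7049.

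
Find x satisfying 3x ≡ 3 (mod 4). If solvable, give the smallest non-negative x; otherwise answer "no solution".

First find gcd(3, 4):
4 = 1×3 + 1
3 = 3×1 + 0
gcd = 1, so a unique solution mod 4 exists.
Back-substitute for the Bézout coefficients:
1 = 4 − 3
So 3·(-1) ≡ 1 (mod 4), giving 3⁻¹ ≡ 3.
x ≡ 3⁻¹·3 ≡ 3·3 ≡ 1 (mod 4).

1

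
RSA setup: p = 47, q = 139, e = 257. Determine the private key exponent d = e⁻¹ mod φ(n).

φ(n) = (p−1)(q−1) = 46·138 = 6348.
Need d with 257·d ≡ 1 (mod 6348). Apply the extended Euclidean algorithm:
6348 = 24·257 + 180
257 = 1·180 + 77
180 = 2·77 + 26
77 = 2·26 + 25
26 = 1·25 + 1
25 = 25·1 + 0
Back-substitute:
1 = 26 − 25
1 = −77 + 3·26
1 = 3·180 − 7·77
1 = −7·257 + 10·180
1 = 10·6348 − 247·257
So 257·(-247) ≡ 1 (mod 6348), hence d ≡ -247 ≡ 6101 (mod 6348).

6101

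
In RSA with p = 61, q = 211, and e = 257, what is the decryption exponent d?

5393

φ(n) = (p−1)(q−1) = 60·210 = 12600.
Need d with 257·d ≡ 1 (mod 12600). Apply the extended Euclidean algorithm:
12600 = 49*257 + 7
257 = 36*7 + 5
7 = 1*5 + 2
5 = 2*2 + 1
2 = 2*1 + 0
Back-substitute:
1 = 5 − 2·2
1 = −2·7 + 3·5
1 = 3·257 − 110·7
1 = −110·12600 + 5393·257
So 257·5393 ≡ 1 (mod 12600), hence d = 5393.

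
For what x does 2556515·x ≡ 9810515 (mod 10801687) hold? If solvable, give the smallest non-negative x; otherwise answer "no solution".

332693

First find gcd(2556515, 10801687):
10801687 = 4·2556515 + 575627
2556515 = 4·575627 + 254007
575627 = 2·254007 + 67613
254007 = 3·67613 + 51168
67613 = 1·51168 + 16445
51168 = 3·16445 + 1833
16445 = 8·1833 + 1781
1833 = 1·1781 + 52
1781 = 34·52 + 13
52 = 4·13 + 0
gcd = 13 and 13 | 9810515, so solutions exist. Divide through by 13: 196655x ≡ 754655 (mod 830899).
Now find 196655⁻¹ mod 830899:
830899 = 4·196655 + 44279
196655 = 4·44279 + 19539
44279 = 2·19539 + 5201
19539 = 3·5201 + 3936
5201 = 1·3936 + 1265
3936 = 3·1265 + 141
1265 = 8·141 + 137
141 = 1·137 + 4
137 = 34·4 + 1
4 = 4·1 + 0
Back-substitute:
1 = 137 − 34·4
1 = −34·141 + 35·137
1 = 35·1265 − 314·141
1 = −314·3936 + 977·1265
1 = 977·5201 − 1291·3936
1 = −1291·19539 + 4850·5201
1 = 4850·44279 − 10991·19539
1 = −10991·196655 + 48814·44279
1 = 48814·830899 − 206247·196655
So 196655·(-206247) ≡ 1 (mod 830899), i.e. 196655⁻¹ ≡ 624652.
Then x ≡ 624652·754655 ≡ 332693 (mod 830899); the smallest non-negative solution is x = 332693.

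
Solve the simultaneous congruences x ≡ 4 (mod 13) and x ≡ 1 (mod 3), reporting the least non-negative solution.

4

Write x = 4 + 13·k. Then 13·k ≡ 1 − 4 ≡ 0 (mod 3).
Need 13⁻¹ mod 3. Extended Euclid on (3, 1):
3 = 3·1 + 0
13⁻¹ ≡ 1 (mod 3), so k ≡ 1·0 ≡ 0 (mod 3).
x = 4 + 13·0 = 4.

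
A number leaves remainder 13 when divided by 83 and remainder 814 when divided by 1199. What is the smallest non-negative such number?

Write x = 13 + 83·k. Then 83·k ≡ 814 − 13 ≡ 801 (mod 1199).
Need 83⁻¹ mod 1199. Extended Euclid on (1199, 83):
1199 = 14*83 + 37
83 = 2*37 + 9
37 = 4*9 + 1
9 = 9*1 + 0
Back-substitute:
1 = 37 − 4·9
1 = −4·83 + 9·37
1 = 9·1199 − 130·83
83⁻¹ ≡ 1069 (mod 1199), so k ≡ 1069·801 ≡ 183 (mod 1199).
x = 13 + 83·183 = 15202.

15202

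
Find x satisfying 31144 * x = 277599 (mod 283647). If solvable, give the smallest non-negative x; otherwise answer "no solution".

132825

First find gcd(31144, 283647):
283647 = 9×31144 + 3351
31144 = 9×3351 + 985
3351 = 3×985 + 396
985 = 2×396 + 193
396 = 2×193 + 10
193 = 19×10 + 3
10 = 3×3 + 1
3 = 3×1 + 0
gcd = 1, so a unique solution mod 283647 exists.
Back-substitute for the Bézout coefficients:
1 = 10 − 3·3
1 = −3·193 + 58·10
1 = 58·396 − 119·193
1 = −119·985 + 296·396
1 = 296·3351 − 1007·985
1 = −1007·31144 + 9359·3351
1 = 9359·283647 − 85238·31144
So 31144·(-85238) ≡ 1 (mod 283647), giving 31144⁻¹ ≡ 198409.
x ≡ 31144⁻¹·277599 ≡ 198409·277599 ≡ 132825 (mod 283647).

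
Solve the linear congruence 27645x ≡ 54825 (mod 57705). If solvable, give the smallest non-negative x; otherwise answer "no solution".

1221

First find gcd(27645, 57705):
57705 = 2×27645 + 2415
27645 = 11×2415 + 1080
2415 = 2×1080 + 255
1080 = 4×255 + 60
255 = 4×60 + 15
60 = 4×15 + 0
gcd = 15 and 15 | 54825, so solutions exist. Divide through by 15: 1843x ≡ 3655 (mod 3847).
Now find 1843⁻¹ mod 3847:
3847 = 2·1843 + 161
1843 = 11·161 + 72
161 = 2·72 + 17
72 = 4·17 + 4
17 = 4·4 + 1
4 = 4·1 + 0
Back-substitute:
1 = 17 − 4·4
1 = −4·72 + 17·17
1 = 17·161 − 38·72
1 = −38·1843 + 435·161
1 = 435·3847 − 908·1843
So 1843·(-908) ≡ 1 (mod 3847), i.e. 1843⁻¹ ≡ 2939.
Then x ≡ 2939·3655 ≡ 1221 (mod 3847); the smallest non-negative solution is x = 1221.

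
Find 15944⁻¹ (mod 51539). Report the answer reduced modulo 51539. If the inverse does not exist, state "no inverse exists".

Run Euclid on (51539, 15944):
51539 = 3*15944 + 3707
15944 = 4*3707 + 1116
3707 = 3*1116 + 359
1116 = 3*359 + 39
359 = 9*39 + 8
39 = 4*8 + 7
8 = 1*7 + 1
7 = 7*1 + 0
gcd = 1, so the inverse exists. Back-substitute:
1 = 8 − 7
1 = −39 + 5·8
1 = 5·359 − 46·39
1 = −46·1116 + 143·359
1 = 143·3707 − 475·1116
1 = −475·15944 + 2043·3707
1 = 2043·51539 − 6604·15944
So 15944·(-6604) ≡ 1 (mod 51539), and -6604 ≡ 44935 (mod 51539).

44935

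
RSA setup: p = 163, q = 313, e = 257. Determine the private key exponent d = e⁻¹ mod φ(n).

24977

φ(n) = (p−1)(q−1) = 162·312 = 50544.
Need d with 257·d ≡ 1 (mod 50544). Apply the extended Euclidean algorithm:
50544 = 196·257 + 172
257 = 1·172 + 85
172 = 2·85 + 2
85 = 42·2 + 1
2 = 2·1 + 0
Back-substitute:
1 = 85 − 42·2
1 = −42·172 + 85·85
1 = 85·257 − 127·172
1 = −127·50544 + 24977·257
So 257·24977 ≡ 1 (mod 50544), hence d = 24977.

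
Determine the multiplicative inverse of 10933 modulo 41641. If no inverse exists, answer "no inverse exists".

20472

Apply the Euclidean algorithm to 41641 and 10933:
41641 = 3*10933 + 8842
10933 = 1*8842 + 2091
8842 = 4*2091 + 478
2091 = 4*478 + 179
478 = 2*179 + 120
179 = 1*120 + 59
120 = 2*59 + 2
59 = 29*2 + 1
2 = 2*1 + 0
The gcd is 1. Working backward:
1 = 59 − 29·2
1 = −29·120 + 59·59
1 = 59·179 − 88·120
1 = −88·478 + 235·179
1 = 235·2091 − 1028·478
1 = −1028·8842 + 4347·2091
1 = 4347·10933 − 5375·8842
1 = −5375·41641 + 20472·10933
So 10933·20472 ≡ 1 (mod 41641).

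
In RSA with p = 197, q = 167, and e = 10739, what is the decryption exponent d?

16115

φ(n) = (p−1)(q−1) = 196·166 = 32536.
Need d with 10739·d ≡ 1 (mod 32536). Apply the extended Euclidean algorithm:
32536 = 3*10739 + 319
10739 = 33*319 + 212
319 = 1*212 + 107
212 = 1*107 + 105
107 = 1*105 + 2
105 = 52*2 + 1
2 = 2*1 + 0
Back-substitute:
1 = 105 − 52·2
1 = −52·107 + 53·105
1 = 53·212 − 105·107
1 = −105·319 + 158·212
1 = 158·10739 − 5319·319
1 = −5319·32536 + 16115·10739
So 10739·16115 ≡ 1 (mod 32536), hence d = 16115.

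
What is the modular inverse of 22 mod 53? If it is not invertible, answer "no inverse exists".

Extended Euclidean algorithm:
53 = 2·22 + 9
22 = 2·9 + 4
9 = 2·4 + 1
4 = 4·1 + 0
Since gcd(22, 53) = 1, back-substitute to write 1 as a combination:
1 = 9 − 2·4
1 = −2·22 + 5·9
1 = 5·53 − 12·22
So 22·(-12) ≡ 1 (mod 53), and -12 ≡ 41 (mod 53).

41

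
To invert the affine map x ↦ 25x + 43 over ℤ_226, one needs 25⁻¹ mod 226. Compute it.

217

gcd(226, 25) by repeated division:
226 = 9×25 + 1
25 = 25×1 + 0
gcd = 1, so the inverse exists. Back-substitute:
1 = 226 − 9·25
Thus 25·(-9) ≡ 1 (mod 226); reducing, -9 mod 226 = 217.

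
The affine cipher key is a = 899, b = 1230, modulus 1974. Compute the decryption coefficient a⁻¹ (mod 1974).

1559

Run Euclid on (1974, 899):
1974 = 2*899 + 176
899 = 5*176 + 19
176 = 9*19 + 5
19 = 3*5 + 4
5 = 1*4 + 1
4 = 4*1 + 0
The gcd is 1. Working backward:
1 = 5 − 4
1 = −19 + 4·5
1 = 4·176 − 37·19
1 = −37·899 + 189·176
1 = 189·1974 − 415·899
Thus 899·(-415) ≡ 1 (mod 1974); reducing, -415 mod 1974 = 1559.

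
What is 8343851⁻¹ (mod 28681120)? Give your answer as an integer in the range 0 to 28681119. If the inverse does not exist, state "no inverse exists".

3106691

Run Euclid on (28681120, 8343851):
28681120 = 3×8343851 + 3649567
8343851 = 2×3649567 + 1044717
3649567 = 3×1044717 + 515416
1044717 = 2×515416 + 13885
515416 = 37×13885 + 1671
13885 = 8×1671 + 517
1671 = 3×517 + 120
517 = 4×120 + 37
120 = 3×37 + 9
37 = 4×9 + 1
9 = 9×1 + 0
The gcd is 1. Working backward:
1 = 37 − 4·9
1 = −4·120 + 13·37
1 = 13·517 − 56·120
1 = −56·1671 + 181·517
1 = 181·13885 − 1504·1671
1 = −1504·515416 + 55829·13885
1 = 55829·1044717 − 113162·515416
1 = −113162·3649567 + 395315·1044717
1 = 395315·8343851 − 903792·3649567
1 = −903792·28681120 + 3106691·8343851
So 8343851·3106691 ≡ 1 (mod 28681120).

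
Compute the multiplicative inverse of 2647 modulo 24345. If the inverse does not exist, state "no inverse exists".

Apply the Euclidean algorithm to 24345 and 2647:
24345 = 9·2647 + 522
2647 = 5·522 + 37
522 = 14·37 + 4
37 = 9·4 + 1
4 = 4·1 + 0
Since gcd(2647, 24345) = 1, back-substitute to write 1 as a combination:
1 = 37 − 9·4
1 = −9·522 + 127·37
1 = 127·2647 − 644·522
1 = −644·24345 + 5923·2647
So 2647·5923 ≡ 1 (mod 24345).

5923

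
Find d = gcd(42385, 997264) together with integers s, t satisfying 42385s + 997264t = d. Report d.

1

Repeated division:
997264 = 23·42385 + 22409
42385 = 1·22409 + 19976
22409 = 1·19976 + 2433
19976 = 8·2433 + 512
2433 = 4·512 + 385
512 = 1·385 + 127
385 = 3·127 + 4
127 = 31·4 + 3
4 = 1·3 + 1
3 = 3·1 + 0
gcd(42385, 997264) = 1.
Working backward:
1 = 4 − 3
1 = −127 + 32·4
1 = 32·385 − 97·127
1 = −97·512 + 129·385
1 = 129·2433 − 613·512
1 = −613·19976 + 5033·2433
1 = 5033·22409 − 5646·19976
1 = −5646·42385 + 10679·22409
1 = 10679·997264 − 251263·42385
So 1 = (10679)·997264 + (-251263)·42385.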